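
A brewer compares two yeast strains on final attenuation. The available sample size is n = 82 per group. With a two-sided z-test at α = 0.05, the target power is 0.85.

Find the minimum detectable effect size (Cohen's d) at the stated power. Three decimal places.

Need Φ(δ − 1.960) = 0.85, so δ = 1.960 + 1.036 = 2.996.
(The second rejection-region term Φ(−δ − z_{α/2}) is negligible and dropped.)
δ = d·√(n/2) ⇒ d = δ/√(n/2) = 2.996/√(82/2) = 0.4680.

d ≈ 0.468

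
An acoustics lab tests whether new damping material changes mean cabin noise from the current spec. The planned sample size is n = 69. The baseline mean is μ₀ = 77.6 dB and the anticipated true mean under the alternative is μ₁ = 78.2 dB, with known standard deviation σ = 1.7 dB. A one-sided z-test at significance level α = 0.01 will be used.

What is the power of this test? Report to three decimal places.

Power ≈ 0.728

Standardized effect: d = |μ₁ − μ₀| / σ = |78.2 − 77.6| / 1.7 = 0.3529
Noncentrality parameter: λ = d·√n = 0.3529 × √69 = 2.9317
Critical value for a one-sided test at α = 0.01: z_α = 2.326.
Power = Φ(λ − 2.326) = Φ(0.605) = 0.7275.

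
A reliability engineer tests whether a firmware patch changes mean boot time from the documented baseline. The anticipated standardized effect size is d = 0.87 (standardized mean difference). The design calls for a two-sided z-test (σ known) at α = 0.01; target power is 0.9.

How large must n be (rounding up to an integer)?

For power 0.9 need Φ(δ − z_{0.005}) = 0.9, so δ = z_{0.005} + z_{0.10} = 2.576 + 1.282 = 3.857.
(The Φ(−δ − z_{α/2}) term is vanishingly small for δ > 0 and is dropped in the standard sample-size formula.)
δ = d·√n ⇒ n = (δ/d)² = (3.857 / 0.87)² = 19.66.
Round up to the next whole unit.

n = 20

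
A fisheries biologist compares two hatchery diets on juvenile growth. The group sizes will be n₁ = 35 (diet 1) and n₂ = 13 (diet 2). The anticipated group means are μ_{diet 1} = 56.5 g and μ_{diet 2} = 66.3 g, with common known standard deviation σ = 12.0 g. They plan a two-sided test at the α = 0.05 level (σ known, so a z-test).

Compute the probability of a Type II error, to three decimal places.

β ≈ 0.290

Standardized effect: d = |μ_{diet 1} − μ_{diet 2}| / σ = |56.5 − 66.3| / 12.0 = 0.8167
Noncentrality parameter: λ = d / √(1/n₁ + 1/n₂) = 0.8167 / √(1/35 + 1/13) = 2.5144
Critical value for a two-sided test at α = 0.05: z_{α/2} = 1.960.
Power = Φ(λ − 1.960) + Φ(−λ − 1.960) = Φ(0.554) + Φ(-4.474) = 0.7104 + 0.0000 = 0.7104.
Type II error: β = 1 − power = 1 − 0.7104 = 0.2896.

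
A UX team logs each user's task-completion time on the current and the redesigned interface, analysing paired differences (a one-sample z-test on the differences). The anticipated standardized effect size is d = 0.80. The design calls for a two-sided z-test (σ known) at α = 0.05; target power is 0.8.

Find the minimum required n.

n = 13

Set Φ(δ − 1.960) = 0.8; then δ − 1.960 = Φ⁻¹(0.8) = 0.842, giving δ = 2.802.
(The Φ(−δ − z_{α/2}) term is vanishingly small for δ > 0 and is dropped in the standard sample-size formula.)
δ = d·√n ⇒ n = (δ/d)² = (2.802 / 0.80)² = 12.26.
Round up to the next whole unit.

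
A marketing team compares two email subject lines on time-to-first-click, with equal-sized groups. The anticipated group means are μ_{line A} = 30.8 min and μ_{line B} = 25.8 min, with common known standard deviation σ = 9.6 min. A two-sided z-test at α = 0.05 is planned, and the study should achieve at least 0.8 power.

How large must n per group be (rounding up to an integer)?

n = 58 per group

Standardized effect: d = |μ_{line A} − μ_{line B}| / σ = |30.8 − 25.8| / 9.6 = 0.5208
Set Φ(δ − 1.960) = 0.8; then δ − 1.960 = Φ⁻¹(0.8) = 0.842, giving δ = 2.802.
(For δ > 0 the lower-tail rejection region contributes negligibly to power, so the one-term inversion is standard.)
δ = d·√(n/2) ⇒ n = 2(δ/d)² = 2 × (2.802 / 0.5208)² = 57.87.
Rounding up, n = 58 per group.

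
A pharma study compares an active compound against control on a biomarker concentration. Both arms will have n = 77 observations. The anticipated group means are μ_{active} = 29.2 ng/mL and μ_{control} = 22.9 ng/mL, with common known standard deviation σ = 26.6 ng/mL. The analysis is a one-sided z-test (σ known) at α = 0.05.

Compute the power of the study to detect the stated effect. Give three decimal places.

Power ≈ 0.430

Standardized effect: d = |μ_{active} − μ_{control}| / σ = |29.2 − 22.9| / 26.6 = 0.2368
Noncentrality parameter: δ = d·√(n/2) = 0.2368 × √(77/2) = 1.4696
One-sided α = 0.05 → critical value z_{0.05} = 1.645.
Power = P(Z > 1.645 − δ) = Φ(-0.175) = 0.4304.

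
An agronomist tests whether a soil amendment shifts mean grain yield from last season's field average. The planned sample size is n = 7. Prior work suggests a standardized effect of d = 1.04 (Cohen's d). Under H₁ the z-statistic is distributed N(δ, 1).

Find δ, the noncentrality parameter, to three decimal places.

The noncentrality parameter scales effect size by the design's sample-size factor: δ = d·√n = 1.04 × √7 = 2.7516

δ ≈ 2.752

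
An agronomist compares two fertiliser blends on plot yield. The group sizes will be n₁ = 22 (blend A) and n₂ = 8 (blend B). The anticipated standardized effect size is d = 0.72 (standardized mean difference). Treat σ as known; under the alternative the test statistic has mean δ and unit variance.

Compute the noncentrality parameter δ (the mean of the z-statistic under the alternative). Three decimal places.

δ ≈ 1.744

δ = d / √(1/n₁ + 1/n₂) = 0.72 / √(1/22 + 1/8) = 1.7439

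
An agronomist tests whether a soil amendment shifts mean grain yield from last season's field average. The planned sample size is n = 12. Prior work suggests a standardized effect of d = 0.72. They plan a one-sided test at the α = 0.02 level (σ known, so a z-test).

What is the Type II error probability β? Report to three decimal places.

Noncentrality parameter: λ = d·√n = 0.72 × √12 = 2.4942
One-sided α = 0.02 → critical value z_{0.02} = 2.054.
Power = Φ(λ − 2.054) = Φ(0.440) = 0.6702.
Type II error: β = 1 − power = 1 − 0.6702 = 0.3298.

β ≈ 0.330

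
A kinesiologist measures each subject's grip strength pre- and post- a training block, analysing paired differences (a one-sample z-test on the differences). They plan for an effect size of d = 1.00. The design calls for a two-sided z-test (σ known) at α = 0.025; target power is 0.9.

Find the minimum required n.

For power 0.9 need Φ(δ − z_{0.0125}) = 0.9, so δ = z_{0.0125} + z_{0.10} = 2.241 + 1.282 = 3.523.
(Ignoring the negligible lower-tail rejection probability gives the usual closed-form inversion.)
δ = d·√n ⇒ n = (δ/d)² = (3.523 / 1.00)² = 12.41.
Rounding up, n = 13.

n = 13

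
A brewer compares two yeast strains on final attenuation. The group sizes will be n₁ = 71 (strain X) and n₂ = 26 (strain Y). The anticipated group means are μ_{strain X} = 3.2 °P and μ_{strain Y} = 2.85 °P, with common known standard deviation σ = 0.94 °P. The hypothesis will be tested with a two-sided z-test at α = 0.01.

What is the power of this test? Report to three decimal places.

Power ≈ 0.171

Standardized effect: d = |μ_{strain X} − μ_{strain Y}| / σ = |3.2 − 2.85| / 0.94 = 0.3723
Noncentrality parameter: δ = d / √(1/n₁ + 1/n₂) = 0.3723 / √(1/71 + 1/26) = 1.6243
Two-sided α = 0.01 → critical value z_{0.005} = 2.576.
Power = Φ(δ − 2.576) + Φ(−δ − 2.576) = Φ(-0.952) + Φ(-4.200) = 0.1707 + 0.0000 = 0.1707.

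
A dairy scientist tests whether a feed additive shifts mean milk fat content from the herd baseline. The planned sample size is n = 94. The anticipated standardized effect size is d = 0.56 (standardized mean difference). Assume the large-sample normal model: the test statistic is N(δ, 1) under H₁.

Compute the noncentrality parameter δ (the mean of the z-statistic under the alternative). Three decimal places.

δ ≈ 5.429

The noncentrality parameter scales effect size by the design's sample-size factor: δ = d·√n = 0.56 × √94 = 5.4294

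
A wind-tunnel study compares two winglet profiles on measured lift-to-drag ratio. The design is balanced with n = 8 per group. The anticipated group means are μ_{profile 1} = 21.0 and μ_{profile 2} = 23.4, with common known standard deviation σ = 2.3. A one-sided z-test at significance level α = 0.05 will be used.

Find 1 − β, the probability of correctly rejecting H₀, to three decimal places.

Standardized effect: d = |μ_{profile 1} − μ_{profile 2}| / σ = |21.0 − 23.4| / 2.3 = 1.0435
Noncentrality parameter: δ = d·√(n/2) = 1.0435 × √(8/2) = 2.0870
Critical value for a one-sided test at α = 0.05: z_α = 1.645.
Power = Φ(δ − 1.645) = Φ(0.442) = 0.6708.

Power ≈ 0.671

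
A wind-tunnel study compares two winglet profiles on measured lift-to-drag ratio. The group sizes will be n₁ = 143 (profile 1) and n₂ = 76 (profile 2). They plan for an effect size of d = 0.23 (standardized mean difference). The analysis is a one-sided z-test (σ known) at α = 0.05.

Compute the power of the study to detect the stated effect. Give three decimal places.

Power ≈ 0.490

Noncentrality parameter: δ = d / √(1/n₁ + 1/n₂) = 0.23 / √(1/143 + 1/76) = 1.6202
Critical value for a one-sided test at α = 0.05: z_α = 1.645.
Power = P(Z > 1.645 − δ) = Φ(-0.025) = 0.4902.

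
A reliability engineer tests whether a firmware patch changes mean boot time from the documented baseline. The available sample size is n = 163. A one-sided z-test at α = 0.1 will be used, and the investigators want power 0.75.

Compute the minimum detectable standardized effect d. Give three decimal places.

d ≈ 0.153

Need Φ(δ − 1.282) = 0.75, so δ = 1.282 + 0.674 = 1.956.
δ = d·√n ⇒ d = δ/√n = 1.956/√163 = 0.1532.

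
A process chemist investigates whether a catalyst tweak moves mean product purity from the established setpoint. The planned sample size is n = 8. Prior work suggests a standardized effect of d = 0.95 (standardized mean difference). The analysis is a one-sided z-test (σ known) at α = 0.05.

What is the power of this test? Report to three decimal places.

Noncentrality parameter: δ = d·√n = 0.95 × √8 = 2.6870
One-sided α = 0.05 → critical value z_{0.05} = 1.645.
Power = Φ(δ − 1.645) = Φ(1.042) = 0.8513.

Power ≈ 0.851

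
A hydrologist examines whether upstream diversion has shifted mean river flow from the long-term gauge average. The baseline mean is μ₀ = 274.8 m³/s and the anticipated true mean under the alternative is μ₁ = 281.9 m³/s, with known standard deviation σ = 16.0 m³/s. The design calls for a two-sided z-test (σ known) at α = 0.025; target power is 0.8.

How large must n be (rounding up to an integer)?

Standardized effect: d = |μ₁ − μ₀| / σ = |281.9 − 274.8| / 16.0 = 0.4437
Set Φ(δ − 2.241) = 0.8; then δ − 2.241 = Φ⁻¹(0.8) = 0.842, giving δ = 3.083.
(Ignoring the negligible lower-tail rejection probability gives the usual closed-form inversion.)
δ = d·√n ⇒ n = (δ/d)² = (3.083 / 0.4437)² = 48.27.
Rounding up, n = 49.

n = 49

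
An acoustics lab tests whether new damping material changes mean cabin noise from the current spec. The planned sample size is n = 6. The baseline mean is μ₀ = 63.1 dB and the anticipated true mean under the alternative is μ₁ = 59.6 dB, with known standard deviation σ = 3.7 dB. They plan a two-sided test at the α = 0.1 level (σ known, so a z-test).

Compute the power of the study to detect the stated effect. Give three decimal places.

Standardized effect: d = |μ₁ − μ₀| / σ = |59.6 − 63.1| / 3.7 = 0.9459
Noncentrality parameter: δ = d·√n = 0.9459 × √6 = 2.3171
Critical value for a two-sided test at α = 0.1: z_{α/2} = 1.645.
Power = Φ(δ − 1.645) + Φ(−δ − 1.645) = Φ(0.672) + Φ(-3.962) = 0.7493 + 0.0000 = 0.7493.

Power ≈ 0.749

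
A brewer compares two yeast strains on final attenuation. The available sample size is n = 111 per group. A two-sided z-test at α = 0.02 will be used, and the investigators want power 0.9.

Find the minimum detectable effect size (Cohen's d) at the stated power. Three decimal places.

Need Φ(δ − 2.326) = 0.9, so δ = 2.326 + 1.282 = 3.608.
(Lower-tail contribution to power is negligible for δ > 0.)
δ = d·√(n/2) ⇒ d = δ/√(n/2) = 3.608/√(111/2) = 0.4843.

d ≈ 0.484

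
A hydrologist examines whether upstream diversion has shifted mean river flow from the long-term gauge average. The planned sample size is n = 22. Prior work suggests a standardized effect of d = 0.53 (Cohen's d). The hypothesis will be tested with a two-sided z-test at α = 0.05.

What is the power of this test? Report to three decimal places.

Noncentrality parameter: δ = d·√n = 0.53 × √22 = 2.4859
Two-sided α = 0.05 → critical value z_{0.025} = 1.960.
Power = Φ(δ − 1.960) + Φ(−δ − 1.960) = Φ(0.526) + Φ(-4.446) = 0.7005 + 0.0000 = 0.7005.

Power ≈ 0.701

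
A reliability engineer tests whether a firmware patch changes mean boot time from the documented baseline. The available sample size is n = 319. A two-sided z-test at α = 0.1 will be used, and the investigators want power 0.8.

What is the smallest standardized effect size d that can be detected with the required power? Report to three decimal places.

Required noncentrality: δ = z_{0.05} + z_{0.20} = 1.645 + 0.842 = 2.486.
(Lower-tail contribution to power is negligible for δ > 0.)
δ = d·√n ⇒ d = δ/√n = 2.486/√319 = 0.1392.

d ≈ 0.139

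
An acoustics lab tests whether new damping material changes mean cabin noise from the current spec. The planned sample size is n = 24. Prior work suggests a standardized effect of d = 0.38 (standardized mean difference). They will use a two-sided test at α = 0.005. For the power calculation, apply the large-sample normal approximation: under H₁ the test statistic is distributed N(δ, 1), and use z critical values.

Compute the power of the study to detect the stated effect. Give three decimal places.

Power ≈ 0.172

Noncentrality parameter: δ = d·√n = 0.38 × √24 = 1.8616
Two-sided α = 0.005 → critical value z_{0.0025} = 2.807.
Power = Φ(δ − 2.807) + Φ(−δ − 2.807) = Φ(-0.945) + Φ(-4.669) = 0.1722 + 0.0000 = 0.1722.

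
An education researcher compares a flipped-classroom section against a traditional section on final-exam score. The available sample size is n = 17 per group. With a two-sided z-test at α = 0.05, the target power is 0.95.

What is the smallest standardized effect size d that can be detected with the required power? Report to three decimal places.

Need Φ(δ − 1.960) = 0.95, so δ = 1.960 + 1.645 = 3.605.
(Lower-tail contribution to power is negligible for δ > 0.)
δ = d·√(n/2) ⇒ d = δ/√(n/2) = 3.605/√(17/2) = 1.2364.

d ≈ 1.236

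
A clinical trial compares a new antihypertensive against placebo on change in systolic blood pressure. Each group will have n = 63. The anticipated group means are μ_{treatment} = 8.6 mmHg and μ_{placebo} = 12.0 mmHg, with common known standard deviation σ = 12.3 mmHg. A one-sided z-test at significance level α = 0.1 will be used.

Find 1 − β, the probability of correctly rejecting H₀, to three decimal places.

Standardized effect: d = |μ_{treatment} − μ_{placebo}| / σ = |8.6 − 12.0| / 12.3 = 0.2764
Noncentrality parameter: δ = d·√(n/2) = 0.2764 × √(63/2) = 1.5514
One-sided α = 0.1 → critical value z_{0.1} = 1.282.
Power = P(Z > 1.282 − δ) = Φ(0.270) = 0.6064.

Power ≈ 0.606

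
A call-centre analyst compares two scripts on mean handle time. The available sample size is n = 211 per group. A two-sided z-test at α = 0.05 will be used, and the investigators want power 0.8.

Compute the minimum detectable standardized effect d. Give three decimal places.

Required noncentrality: δ = z_{0.025} + z_{0.20} = 1.960 + 0.842 = 2.802.
(Lower-tail contribution to power is negligible for δ > 0.)
δ = d·√(n/2) ⇒ d = δ/√(n/2) = 2.802/√(211/2) = 0.2728.

d ≈ 0.273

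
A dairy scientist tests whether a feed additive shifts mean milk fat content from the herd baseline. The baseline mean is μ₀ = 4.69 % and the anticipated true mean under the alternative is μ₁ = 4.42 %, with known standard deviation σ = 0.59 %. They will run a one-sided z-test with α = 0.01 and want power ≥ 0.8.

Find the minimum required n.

n = 48

Standardized effect: d = |μ₁ − μ₀| / σ = |4.42 − 4.69| / 0.59 = 0.4576
Set Φ(δ − 2.326) = 0.8; then δ − 2.326 = Φ⁻¹(0.8) = 0.842, giving δ = 3.168.
δ = d·√n ⇒ n = (δ/d)² = (3.168 / 0.4576)² = 47.92.
Rounding up, n = 48.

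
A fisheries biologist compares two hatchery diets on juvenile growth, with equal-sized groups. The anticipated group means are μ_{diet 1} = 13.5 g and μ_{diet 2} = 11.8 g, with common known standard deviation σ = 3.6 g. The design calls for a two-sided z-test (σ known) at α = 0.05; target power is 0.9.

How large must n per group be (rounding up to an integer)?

Standardized effect: d = |μ_{diet 1} − μ_{diet 2}| / σ = |13.5 − 11.8| / 3.6 = 0.4722
Set Φ(δ − 1.960) = 0.9; then δ − 1.960 = Φ⁻¹(0.9) = 1.282, giving δ = 3.242.
(Ignoring the negligible lower-tail rejection probability gives the usual closed-form inversion.)
δ = d·√(n/2) ⇒ n = 2(δ/d)² = 2 × (3.242 / 0.4722)² = 94.24.
Round up to the next whole unit.

n = 95 per group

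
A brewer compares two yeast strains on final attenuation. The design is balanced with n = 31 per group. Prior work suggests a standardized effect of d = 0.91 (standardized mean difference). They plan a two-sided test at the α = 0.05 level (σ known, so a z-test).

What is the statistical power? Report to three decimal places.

Power ≈ 0.948

Noncentrality parameter: δ = d·√(n/2) = 0.91 × √(31/2) = 3.5827
Critical value for a two-sided test at α = 0.05: z_{α/2} = 1.960.
Power = Φ(δ − 1.960) + Φ(−δ − 1.960) = Φ(1.623) + Φ(-5.543) = 0.9477 + 0.0000 = 0.9477.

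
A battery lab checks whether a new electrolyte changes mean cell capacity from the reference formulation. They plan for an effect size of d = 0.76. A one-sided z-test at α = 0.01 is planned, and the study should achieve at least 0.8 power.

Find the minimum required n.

For power 0.8 need Φ(δ − z_{0.01}) = 0.8, so δ = z_{0.01} + z_{0.20} = 2.326 + 0.842 = 3.168.
δ = d·√n ⇒ n = (δ/d)² = (3.168 / 0.76)² = 17.38.
Rounding up, n = 18.

n = 18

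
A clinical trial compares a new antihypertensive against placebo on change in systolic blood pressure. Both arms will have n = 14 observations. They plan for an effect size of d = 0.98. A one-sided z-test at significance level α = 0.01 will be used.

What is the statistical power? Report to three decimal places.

Noncentrality parameter: δ = d·√(n/2) = 0.98 × √(14/2) = 2.5928
Critical value for a one-sided test at α = 0.01: z_α = 2.326.
Power = P(Z > 2.326 − δ) = Φ(0.266) = 0.6051.

Power ≈ 0.605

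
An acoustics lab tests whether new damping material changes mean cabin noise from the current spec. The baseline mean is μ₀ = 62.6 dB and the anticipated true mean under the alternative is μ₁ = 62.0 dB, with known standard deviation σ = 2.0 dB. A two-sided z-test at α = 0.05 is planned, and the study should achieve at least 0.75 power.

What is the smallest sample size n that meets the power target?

Standardized effect: d = |μ₁ − μ₀| / σ = |62.0 − 62.6| / 2.0 = 0.3000
Set Φ(δ − 1.960) = 0.75; then δ − 1.960 = Φ⁻¹(0.75) = 0.674, giving δ = 2.634.
(The Φ(−δ − z_{α/2}) term is vanishingly small for δ > 0 and is dropped in the standard sample-size formula.)
δ = d·√n ⇒ n = (δ/d)² = (2.634 / 0.3000)² = 77.11.
Round up to the next whole unit.

n = 78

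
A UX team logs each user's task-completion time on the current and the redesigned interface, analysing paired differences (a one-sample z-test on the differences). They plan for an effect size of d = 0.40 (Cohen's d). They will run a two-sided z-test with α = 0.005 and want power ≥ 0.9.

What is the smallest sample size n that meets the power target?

n = 105

For power 0.9 need Φ(δ − z_{0.0025}) = 0.9, so δ = z_{0.0025} + z_{0.10} = 2.807 + 1.282 = 4.089.
(Ignoring the negligible lower-tail rejection probability gives the usual closed-form inversion.)
δ = d·√n ⇒ n = (δ/d)² = (4.089 / 0.40)² = 104.48.
Rounding up, n = 105.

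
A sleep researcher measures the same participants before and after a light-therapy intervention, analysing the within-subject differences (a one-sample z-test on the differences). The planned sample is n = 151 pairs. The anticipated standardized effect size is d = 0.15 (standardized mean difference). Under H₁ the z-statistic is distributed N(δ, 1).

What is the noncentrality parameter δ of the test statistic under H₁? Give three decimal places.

The noncentrality parameter scales effect size by the design's sample-size factor: δ = d·√n = 0.15 × √151 = 1.8432

δ ≈ 1.843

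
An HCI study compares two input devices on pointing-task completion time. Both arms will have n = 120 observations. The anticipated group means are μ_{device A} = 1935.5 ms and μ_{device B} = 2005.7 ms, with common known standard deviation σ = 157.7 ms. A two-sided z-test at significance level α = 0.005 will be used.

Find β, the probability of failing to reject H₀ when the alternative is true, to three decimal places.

Standardized effect: d = |μ_{device A} − μ_{device B}| / σ = |1935.5 − 2005.7| / 157.7 = 0.4451
Noncentrality parameter: δ = d·√(n/2) = 0.4451 × √(120/2) = 3.4481
Critical value for a two-sided test at α = 0.005: z_{α/2} = 2.807.
Power = Φ(δ − 2.807) + Φ(−δ − 2.807) = Φ(0.641) + Φ(-6.255) = 0.7393 + 0.0000 = 0.7393.
Type II error: β = 1 − power = 1 − 0.7393 = 0.2607.

β ≈ 0.261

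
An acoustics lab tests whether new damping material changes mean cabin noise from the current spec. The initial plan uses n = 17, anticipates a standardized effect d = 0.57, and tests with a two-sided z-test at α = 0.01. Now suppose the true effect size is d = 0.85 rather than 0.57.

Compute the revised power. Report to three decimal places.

With d = 0.85: δ = d·√n = 0.85 × √17 = 3.5046. Critical value z_{0.005} = 2.576.
Revised power = Φ(δ − 2.576) + Φ(−δ − 2.576) = Φ(0.929) + Φ(-6.080) = 0.8235 + 0.0000 = 0.8235.

Power ≈ 0.824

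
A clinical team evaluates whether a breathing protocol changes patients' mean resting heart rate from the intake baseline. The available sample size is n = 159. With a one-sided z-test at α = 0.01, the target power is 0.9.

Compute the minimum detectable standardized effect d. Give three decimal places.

Required noncentrality: δ = z_{0.01} + z_{0.10} = 2.326 + 1.282 = 3.608.
δ = d·√n ⇒ d = δ/√n = 3.608/√159 = 0.2861.

d ≈ 0.286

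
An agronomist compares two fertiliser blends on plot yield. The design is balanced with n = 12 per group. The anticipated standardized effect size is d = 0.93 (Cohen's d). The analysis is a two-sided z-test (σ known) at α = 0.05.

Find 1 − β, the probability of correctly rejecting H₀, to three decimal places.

Power ≈ 0.625

Noncentrality parameter: δ = d·√(n/2) = 0.93 × √(12/2) = 2.2780
Critical value for a two-sided test at α = 0.05: z_{α/2} = 1.960.
Power = Φ(δ − 1.960) + Φ(−δ − 1.960) = Φ(0.318) + Φ(-4.238) = 0.6248 + 0.0000 = 0.6248.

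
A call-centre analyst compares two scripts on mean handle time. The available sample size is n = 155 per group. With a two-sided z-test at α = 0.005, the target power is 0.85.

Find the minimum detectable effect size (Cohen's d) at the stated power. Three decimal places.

Need Φ(δ − 2.807) = 0.85, so δ = 2.807 + 1.036 = 3.843.
(Lower-tail contribution to power is negligible for δ > 0.)
δ = d·√(n/2) ⇒ d = δ/√(n/2) = 3.843/√(155/2) = 0.4366.

d ≈ 0.437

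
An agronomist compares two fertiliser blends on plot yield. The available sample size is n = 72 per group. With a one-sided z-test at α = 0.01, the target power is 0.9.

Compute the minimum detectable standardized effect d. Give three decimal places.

Need Φ(δ − 2.326) = 0.9, so δ = 2.326 + 1.282 = 3.608.
δ = d·√(n/2) ⇒ d = δ/√(n/2) = 3.608/√(72/2) = 0.6013.

d ≈ 0.601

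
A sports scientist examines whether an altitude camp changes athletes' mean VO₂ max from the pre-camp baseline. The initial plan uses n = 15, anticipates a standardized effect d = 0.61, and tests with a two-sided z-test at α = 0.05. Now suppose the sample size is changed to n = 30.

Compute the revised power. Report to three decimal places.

Power ≈ 0.916

With n = 30: δ = d·√n = 0.61 × √30 = 3.3411. Critical value z_{0.025} = 1.960.
Revised power = Φ(δ − 1.960) + Φ(−δ − 1.960) = Φ(1.381) + Φ(-5.301) = 0.9164 + 0.0000 = 0.9164.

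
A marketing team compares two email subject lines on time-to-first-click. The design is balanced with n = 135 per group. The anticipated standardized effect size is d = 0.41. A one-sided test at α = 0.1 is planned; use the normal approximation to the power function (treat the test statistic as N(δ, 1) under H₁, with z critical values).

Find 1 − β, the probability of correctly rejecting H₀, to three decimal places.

Power ≈ 0.982

Noncentrality parameter: δ = d·√(n/2) = 0.41 × √(135/2) = 3.3685
Critical value for a one-sided test at α = 0.1: z_α = 1.282.
Power = Φ(δ − 1.282) = Φ(2.087) = 0.9816.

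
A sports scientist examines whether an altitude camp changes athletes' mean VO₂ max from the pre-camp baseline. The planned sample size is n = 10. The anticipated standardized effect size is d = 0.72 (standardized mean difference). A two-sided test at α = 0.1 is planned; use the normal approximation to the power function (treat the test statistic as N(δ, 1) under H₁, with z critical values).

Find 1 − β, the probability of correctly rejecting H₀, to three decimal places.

Noncentrality parameter: δ = d·√n = 0.72 × √10 = 2.2768
Critical value for a two-sided test at α = 0.1: z_{α/2} = 1.645.
Power = Φ(δ − 1.645) + Φ(−δ − 1.645) = Φ(0.632) + Φ(-3.922) = 0.7363 + 0.0000 = 0.7363.

Power ≈ 0.736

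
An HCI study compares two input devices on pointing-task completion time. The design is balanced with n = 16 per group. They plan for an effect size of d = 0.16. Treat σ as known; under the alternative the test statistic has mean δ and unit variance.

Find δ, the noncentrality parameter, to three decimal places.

δ ≈ 0.453

The noncentrality parameter scales effect size by the design's sample-size factor: δ = d·√(n/2) = 0.16 × √(16/2) = 0.4525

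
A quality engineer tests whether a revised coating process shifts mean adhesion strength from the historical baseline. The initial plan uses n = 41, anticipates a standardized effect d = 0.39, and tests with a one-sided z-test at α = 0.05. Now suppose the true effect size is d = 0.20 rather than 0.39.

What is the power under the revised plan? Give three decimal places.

With d = 0.20: δ = d·√n = 0.20 × √41 = 1.2806. Critical value z_{0.05} = 1.645.
Revised power = Φ(δ − 1.645) = Φ(-0.364) = 0.3578.

Power ≈ 0.358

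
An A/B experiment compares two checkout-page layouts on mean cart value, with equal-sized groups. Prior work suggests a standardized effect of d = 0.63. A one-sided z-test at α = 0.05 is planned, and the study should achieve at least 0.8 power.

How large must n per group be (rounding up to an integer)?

For power 0.8 need Φ(δ − z_{0.05}) = 0.8, so δ = z_{0.05} + z_{0.20} = 1.645 + 0.842 = 2.486.
δ = d·√(n/2) ⇒ n = 2(δ/d)² = 2 × (2.486 / 0.63)² = 31.15.
Rounding up, n = 32 per group.

n = 32 per group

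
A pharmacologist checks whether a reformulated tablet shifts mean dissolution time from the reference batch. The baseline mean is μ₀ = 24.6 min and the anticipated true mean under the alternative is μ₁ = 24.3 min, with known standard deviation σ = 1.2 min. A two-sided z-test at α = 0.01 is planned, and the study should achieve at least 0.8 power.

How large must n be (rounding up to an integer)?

Standardized effect: d = |μ₁ − μ₀| / σ = |24.3 − 24.6| / 1.2 = 0.2500
Set Φ(δ − 2.576) = 0.8; then δ − 2.576 = Φ⁻¹(0.8) = 0.842, giving δ = 3.417.
(For δ > 0 the lower-tail rejection region contributes negligibly to power, so the one-term inversion is standard.)
δ = d·√n ⇒ n = (δ/d)² = (3.417 / 0.2500)² = 186.86.
Rounding up, n = 187.

n = 187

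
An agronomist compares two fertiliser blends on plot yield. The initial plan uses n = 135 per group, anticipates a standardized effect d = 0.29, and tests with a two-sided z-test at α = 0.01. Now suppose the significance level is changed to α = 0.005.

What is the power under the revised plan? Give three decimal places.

Power ≈ 0.336

δ = d·√(n/2) = 0.29 × √(135/2) = 2.3826 (unchanged). New critical value: z_{0.0025} = 2.807.
Revised power = Φ(δ − 2.807) + Φ(−δ − 2.807) = Φ(-0.424) + Φ(-5.190) = 0.3356 + 0.0000 = 0.3356.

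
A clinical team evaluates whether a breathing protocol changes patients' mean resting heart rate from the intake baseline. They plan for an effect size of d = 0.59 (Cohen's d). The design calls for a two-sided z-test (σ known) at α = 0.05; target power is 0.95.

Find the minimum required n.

n = 38

For power 0.95 need Φ(δ − z_{0.025}) = 0.95, so δ = z_{0.025} + z_{0.05} = 1.960 + 1.645 = 3.605.
(Ignoring the negligible lower-tail rejection probability gives the usual closed-form inversion.)
δ = d·√n ⇒ n = (δ/d)² = (3.605 / 0.59)² = 37.33.
Round up to the next whole unit.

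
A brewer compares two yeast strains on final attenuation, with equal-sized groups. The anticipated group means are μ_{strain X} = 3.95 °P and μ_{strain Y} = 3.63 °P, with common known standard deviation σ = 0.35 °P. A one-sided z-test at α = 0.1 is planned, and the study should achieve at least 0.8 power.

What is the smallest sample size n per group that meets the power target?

Standardized effect: d = |μ_{strain X} − μ_{strain Y}| / σ = |3.95 − 3.63| / 0.35 = 0.9143
For power 0.8 need Φ(δ − z_{0.1}) = 0.8, so δ = z_{0.1} + z_{0.20} = 1.282 + 0.842 = 2.123.
δ = d·√(n/2) ⇒ n = 2(δ/d)² = 2 × (2.123 / 0.9143)² = 10.79.
Rounding up, n = 11 per group.

n = 11 per group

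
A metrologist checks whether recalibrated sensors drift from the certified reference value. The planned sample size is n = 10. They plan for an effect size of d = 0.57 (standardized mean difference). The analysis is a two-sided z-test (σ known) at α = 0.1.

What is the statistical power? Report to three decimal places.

Power ≈ 0.563

Noncentrality parameter: δ = d·√n = 0.57 × √10 = 1.8025
Critical value for a two-sided test at α = 0.1: z_{α/2} = 1.645.
Power = Φ(δ − 1.645) + Φ(−δ − 1.645) = Φ(0.158) + Φ(-3.447) = 0.5626 + 0.0003 = 0.5629.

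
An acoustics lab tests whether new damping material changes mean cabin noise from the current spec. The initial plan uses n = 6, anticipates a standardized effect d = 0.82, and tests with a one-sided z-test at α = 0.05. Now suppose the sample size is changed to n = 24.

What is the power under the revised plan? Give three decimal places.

Power ≈ 0.991

With n = 24: δ = d·√n = 0.82 × √24 = 4.0172. Critical value z_{0.05} = 1.645.
Revised power = P(Z > 1.645 − δ) = Φ(2.372) = 0.9912.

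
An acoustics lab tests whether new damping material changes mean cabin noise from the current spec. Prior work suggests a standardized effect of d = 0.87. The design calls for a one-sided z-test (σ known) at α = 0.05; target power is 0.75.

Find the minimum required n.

n = 8

Set Φ(δ − 1.645) = 0.75; then δ − 1.645 = Φ⁻¹(0.75) = 0.674, giving δ = 2.319.
δ = d·√n ⇒ n = (δ/d)² = (2.319 / 0.87)² = 7.11.
Rounding up, n = 8.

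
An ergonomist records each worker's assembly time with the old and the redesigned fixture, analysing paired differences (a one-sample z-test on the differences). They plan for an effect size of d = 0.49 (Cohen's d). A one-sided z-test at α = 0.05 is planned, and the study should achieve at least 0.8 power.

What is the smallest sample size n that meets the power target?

n = 26

Set Φ(δ − 1.645) = 0.8; then δ − 1.645 = Φ⁻¹(0.8) = 0.842, giving δ = 2.486.
δ = d·√n ⇒ n = (δ/d)² = (2.486 / 0.49)² = 25.75.
Round up to the next whole unit.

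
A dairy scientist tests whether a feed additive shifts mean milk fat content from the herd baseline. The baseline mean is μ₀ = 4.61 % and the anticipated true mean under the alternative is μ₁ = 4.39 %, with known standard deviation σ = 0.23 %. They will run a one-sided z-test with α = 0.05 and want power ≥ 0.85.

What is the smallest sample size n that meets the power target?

Standardized effect: d = |μ₁ − μ₀| / σ = |4.39 − 4.61| / 0.23 = 0.9565
Set Φ(δ − 1.645) = 0.85; then δ − 1.645 = Φ⁻¹(0.85) = 1.036, giving δ = 2.681.
δ = d·√n ⇒ n = (δ/d)² = (2.681 / 0.9565)² = 7.86.
Round up to the next whole unit.

n = 8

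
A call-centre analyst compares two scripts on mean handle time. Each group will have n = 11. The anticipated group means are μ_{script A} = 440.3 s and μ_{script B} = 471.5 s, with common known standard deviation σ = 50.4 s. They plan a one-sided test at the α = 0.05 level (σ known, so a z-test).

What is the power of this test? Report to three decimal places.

Power ≈ 0.423

Standardized effect: d = |μ_{script A} − μ_{script B}| / σ = |440.3 − 471.5| / 50.4 = 0.6190
Noncentrality parameter: λ = d·√(n/2) = 0.6190 × √(11/2) = 1.4518
One-sided α = 0.05 → critical value z_{0.05} = 1.645.
Power = P(Z > 1.645 − λ) = Φ(-0.193) = 0.4235.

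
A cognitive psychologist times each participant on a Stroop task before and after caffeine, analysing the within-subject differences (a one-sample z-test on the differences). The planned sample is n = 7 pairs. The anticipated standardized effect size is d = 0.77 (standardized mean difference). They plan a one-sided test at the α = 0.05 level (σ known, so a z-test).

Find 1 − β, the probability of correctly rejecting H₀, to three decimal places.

Noncentrality parameter: δ = d·√n = 0.77 × √7 = 2.0372
Critical value for a one-sided test at α = 0.05: z_α = 1.645.
Power = Φ(δ − 1.645) = Φ(0.392) = 0.6526.

Power ≈ 0.653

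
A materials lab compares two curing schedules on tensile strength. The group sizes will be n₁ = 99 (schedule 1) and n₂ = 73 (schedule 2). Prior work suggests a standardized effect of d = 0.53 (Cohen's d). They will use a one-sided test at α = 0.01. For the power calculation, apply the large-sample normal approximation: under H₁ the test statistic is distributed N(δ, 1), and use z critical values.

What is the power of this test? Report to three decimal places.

Noncentrality parameter: δ = d / √(1/n₁ + 1/n₂) = 0.53 / √(1/99 + 1/73) = 3.4355
Critical value for a one-sided test at α = 0.01: z_α = 2.326.
Power = Φ(δ − 2.326) = Φ(1.109) = 0.8663.

Power ≈ 0.866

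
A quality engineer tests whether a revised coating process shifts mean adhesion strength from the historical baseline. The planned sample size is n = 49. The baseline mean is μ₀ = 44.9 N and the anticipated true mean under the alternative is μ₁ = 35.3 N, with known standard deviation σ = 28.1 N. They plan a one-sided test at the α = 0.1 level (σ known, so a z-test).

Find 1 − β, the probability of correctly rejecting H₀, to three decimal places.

Standardized effect: d = |μ₁ − μ₀| / σ = |35.3 − 44.9| / 28.1 = 0.3416
Noncentrality parameter: δ = d·√n = 0.3416 × √49 = 2.3915
Critical value for a one-sided test at α = 0.1: z_α = 1.282.
Power = Φ(δ − 1.282) = Φ(1.110) = 0.8665.

Power ≈ 0.866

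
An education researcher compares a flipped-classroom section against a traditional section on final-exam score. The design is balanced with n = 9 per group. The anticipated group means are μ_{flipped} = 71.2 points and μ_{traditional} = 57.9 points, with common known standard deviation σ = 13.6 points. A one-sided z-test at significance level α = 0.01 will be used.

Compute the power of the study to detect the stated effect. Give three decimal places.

Standardized effect: d = |μ_{flipped} − μ_{traditional}| / σ = |71.2 − 57.9| / 13.6 = 0.9779
Noncentrality parameter: δ = d·√(n/2) = 0.9779 × √(9/2) = 2.0745
One-sided α = 0.01 → critical value z_{0.01} = 2.326.
Power = Φ(δ − 2.326) = Φ(-0.252) = 0.4006.

Power ≈ 0.401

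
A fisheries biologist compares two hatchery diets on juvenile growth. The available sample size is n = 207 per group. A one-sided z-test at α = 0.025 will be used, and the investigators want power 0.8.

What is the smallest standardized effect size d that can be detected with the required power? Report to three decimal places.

d ≈ 0.275

Need Φ(δ − 1.960) = 0.8, so δ = 1.960 + 0.842 = 2.802.
δ = d·√(n/2) ⇒ d = δ/√(n/2) = 2.802/√(207/2) = 0.2754.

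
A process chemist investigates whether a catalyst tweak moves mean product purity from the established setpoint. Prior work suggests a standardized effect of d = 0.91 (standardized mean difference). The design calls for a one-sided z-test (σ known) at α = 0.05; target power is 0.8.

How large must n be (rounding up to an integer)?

n = 8

For power 0.8 need Φ(δ − z_{0.05}) = 0.8, so δ = z_{0.05} + z_{0.20} = 1.645 + 0.842 = 2.486.
δ = d·√n ⇒ n = (δ/d)² = (2.486 / 0.91)² = 7.47.
Round up to the next whole unit.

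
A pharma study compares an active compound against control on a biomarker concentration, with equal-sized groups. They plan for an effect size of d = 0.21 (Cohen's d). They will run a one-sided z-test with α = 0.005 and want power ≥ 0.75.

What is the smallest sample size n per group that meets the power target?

Set Φ(δ − 2.576) = 0.75; then δ − 2.576 = Φ⁻¹(0.75) = 0.674, giving δ = 3.250.
δ = d·√(n/2) ⇒ n = 2(δ/d)² = 2 × (3.250 / 0.21)² = 479.12.
Rounding up, n = 480 per group.

n = 480 per group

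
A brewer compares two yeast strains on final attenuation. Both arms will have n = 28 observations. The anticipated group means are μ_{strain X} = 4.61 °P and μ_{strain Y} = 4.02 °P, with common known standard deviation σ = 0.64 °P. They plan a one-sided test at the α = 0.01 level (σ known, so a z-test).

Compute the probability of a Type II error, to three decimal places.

β ≈ 0.131

Standardized effect: d = |μ_{strain X} − μ_{strain Y}| / σ = |4.61 − 4.02| / 0.64 = 0.9219
Noncentrality parameter: δ = d·√(n/2) = 0.9219 × √(28/2) = 3.4493
One-sided α = 0.01 → critical value z_{0.01} = 2.326.
Power = P(Z > 2.326 − δ) = Φ(1.123) = 0.8693.
Type II error: β = 1 − power = 1 − 0.8693 = 0.1307.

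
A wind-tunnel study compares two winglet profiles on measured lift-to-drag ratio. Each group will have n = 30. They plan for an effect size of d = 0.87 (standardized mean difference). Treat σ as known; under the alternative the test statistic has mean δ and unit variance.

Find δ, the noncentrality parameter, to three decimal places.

The noncentrality parameter scales effect size by the design's sample-size factor: δ = d·√(n/2) = 0.87 × √(30/2) = 3.3695

δ ≈ 3.369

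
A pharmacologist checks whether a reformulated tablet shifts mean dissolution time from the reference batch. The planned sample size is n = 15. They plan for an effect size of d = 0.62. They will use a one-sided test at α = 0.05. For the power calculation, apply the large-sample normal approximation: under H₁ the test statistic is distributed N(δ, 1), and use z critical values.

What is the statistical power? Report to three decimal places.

Noncentrality parameter: δ = d·√n = 0.62 × √15 = 2.4012
One-sided α = 0.05 → critical value z_{0.05} = 1.645.
Power = Φ(δ − 1.645) = Φ(0.756) = 0.7753.

Power ≈ 0.775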